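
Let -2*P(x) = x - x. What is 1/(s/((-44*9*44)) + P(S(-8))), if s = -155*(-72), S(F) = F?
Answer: -242/155 ≈ -1.5613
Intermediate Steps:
s = 11160
P(x) = 0 (P(x) = -(x - x)/2 = -½*0 = 0)
1/(s/((-44*9*44)) + P(S(-8))) = 1/(11160/((-44*9*44)) + 0) = 1/(11160/((-396*44)) + 0) = 1/(11160/(-17424) + 0) = 1/(11160*(-1/17424) + 0) = 1/(-155/242 + 0) = 1/(-155/242) = -242/155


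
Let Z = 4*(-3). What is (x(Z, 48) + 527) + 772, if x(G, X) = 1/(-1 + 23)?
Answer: 28579/22 ≈ 1299.0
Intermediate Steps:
Z = -12
x(G, X) = 1/22
(x(Z, 48) + 527) + 772 = (1/22 + 527) + 772 = 11595/22 + 772 = 28579/22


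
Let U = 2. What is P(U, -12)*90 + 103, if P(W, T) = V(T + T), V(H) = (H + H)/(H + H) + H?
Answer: -1967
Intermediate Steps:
V(H) = 1 + H (V(H) = (2*H)/((2*H)) + H = (2*H)*(1/(2*H)) + H = 1 + H)
P(W, T) = 1 + 2*T (P(W, T) = 1 + (T + T) = 1 + 2*T)
P(U, -12)*90 + 103 = (1 + 2*(-12))*90 + 103 = (1 - 24)*90 + 103 = -23*90 + 103 = -2070 + 103 = -1967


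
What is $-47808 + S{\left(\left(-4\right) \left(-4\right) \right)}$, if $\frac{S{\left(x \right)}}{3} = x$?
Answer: $-47760$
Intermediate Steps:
$S{\left(x \right)} = 3 x$
$-47808 + S{\left(\left(-4\right) \left(-4\right) \right)} = -47808 + 3 \left(\left(-4\right) \left(-4\right)\right) = -47808 + 3 \cdot 16 = -47808 + 48 = -47760$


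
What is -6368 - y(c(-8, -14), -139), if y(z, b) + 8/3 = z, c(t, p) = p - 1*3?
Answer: -19045/3 ≈ -6348.3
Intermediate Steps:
c(t, p) = -3 + p (c(t, p) = p - 3 = -3 + p)
y(z, b) = -8/3 + z
-6368 - y(c(-8, -14), -139) = -6368 - (-8/3 + (-3 - 14)) = -6368 - (-8/3 - 17) = -6368 - 1*(-59/3) = -6368 + 59/3 = -19045/3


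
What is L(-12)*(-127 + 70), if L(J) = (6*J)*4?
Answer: 16416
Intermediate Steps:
L(J) = 24*J
L(-12)*(-127 + 70) = (24*(-12))*(-127 + 70) = -288*(-57) = 16416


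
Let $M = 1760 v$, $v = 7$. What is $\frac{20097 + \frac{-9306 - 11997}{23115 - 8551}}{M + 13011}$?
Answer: $\frac{292671405}{368920684} \approx 0.79332$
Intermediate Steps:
$M = 12320$ ($M = 1760 \cdot 7 = 12320$)
$\frac{20097 + \frac{-9306 - 11997}{23115 - 8551}}{M + 13011} = \frac{20097 + \frac{-9306 - 11997}{23115 - 8551}}{12320 + 13011} = \frac{20097 - \frac{21303}{14564}}{25331} = \left(20097 - \frac{21303}{14564}\right) \frac{1}{25331} = \frac{292671405}{14564} \cdot \frac{1}{25331} = \frac{292671405}{368920684}$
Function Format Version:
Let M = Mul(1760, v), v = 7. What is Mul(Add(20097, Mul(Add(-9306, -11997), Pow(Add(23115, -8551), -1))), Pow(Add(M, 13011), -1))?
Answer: Rational(292671405, 368920684) ≈ 0.79332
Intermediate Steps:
M = 12320 (M = Mul(1760, 7) = 12320)
Mul(Add(20097, Mul(Add(-9306, -11997), Pow(Add(23115, -8551), -1))), Pow(Add(M, 13011), -1)) = Mul(Add(20097, Mul(Add(-9306, -11997), Pow(Add(23115, -8551), -1))), Pow(Add(12320, 13011), -1)) = Mul(Add(20097, Mul(-21303, Pow(14564, -1))), Pow(25331, -1)) = Mul(Add(20097, Mul(-21303, Rational(1, 14564))), Rational(1, 25331)) = Mul(Add(20097, Rational(-21303, 14564)), Rational(1, 25331)) = Mul(Rational(292671405, 14564), Rational(1, 25331)) = Rational(292671405, 368920684)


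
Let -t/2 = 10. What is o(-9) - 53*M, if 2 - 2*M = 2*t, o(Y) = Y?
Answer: -1122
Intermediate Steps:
t = -20 (t = -2*10 = -20)
M = 21 (M = 1 - (-20) = 1 - 1/2*(-40) = 1 + 20 = 21)
o(-9) - 53*M = -9 - 53*21 = -9 - 1113 = -1122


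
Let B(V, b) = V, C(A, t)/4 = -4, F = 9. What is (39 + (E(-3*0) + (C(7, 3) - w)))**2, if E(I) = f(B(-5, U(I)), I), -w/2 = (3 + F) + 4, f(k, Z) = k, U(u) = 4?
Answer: 2500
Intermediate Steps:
C(A, t) = -16 (C(A, t) = 4*(-4) = -16)
w = -32 (w = -2*((3 + 9) + 4) = -2*(12 + 4) = -2*16 = -32)
E(I) = -5
(39 + (E(-3*0) + (C(7, 3) - w)))**2 = (39 + (-5 + (-16 - 1*(-32))))**2 = (39 + (-5 + (-16 + 32)))**2 = (39 + (-5 + 16))**2 = (39 + 11)**2 = 50**2 = 2500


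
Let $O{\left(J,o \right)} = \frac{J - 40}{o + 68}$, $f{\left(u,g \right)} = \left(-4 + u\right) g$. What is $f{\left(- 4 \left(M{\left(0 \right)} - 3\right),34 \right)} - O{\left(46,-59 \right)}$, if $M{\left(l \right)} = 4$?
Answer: $- \frac{818}{3} \approx -272.67$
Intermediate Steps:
$f{\left(u,g \right)} = g \left(-4 + u\right)$
$O{\left(J,o \right)} = \frac{-40 + J}{68 + o}$
$f{\left(- 4 \left(M{\left(0 \right)} - 3\right),34 \right)} - O{\left(46,-59 \right)} = 34 \left(-4 - 4 \left(4 - 3\right)\right) - \frac{-40 + 46}{68 - 59} = 34 \left(-4 - 4\right) - \frac{1}{9} \cdot 6 = 34 \left(-8\right) - \frac{2}{3} = -272 - \frac{2}{3} = - \frac{818}{3}$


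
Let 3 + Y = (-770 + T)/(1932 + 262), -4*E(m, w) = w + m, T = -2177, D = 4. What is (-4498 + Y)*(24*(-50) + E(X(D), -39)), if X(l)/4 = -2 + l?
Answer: 47108854429/8776 ≈ 5.3679e+6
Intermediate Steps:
X(l) = -8 + 4*l (X(l) = 4*(-2 + l) = -8 + 4*l)
E(m, w) = -m/4 - w/4 (E(m, w) = -(w + m)/4 = -(m + w)/4 = -m/4 - w/4)
Y = -9529/2194 (Y = -3 + (-770 - 2177)/(1932 + 262) = -3 - 2947/2194 = -9529/2194 ≈ -4.3432)
(-4498 + Y)*(24*(-50) + E(X(D), -39)) = (-4498 - 9529/2194)*(24*(-50) + (-(-8 + 4*4)/4 - ¼*(-39))) = -9878141*(-1200 + (-(-8 + 16)/4 + 39/4))/2194 = -9878141*(-1200 + (-¼*8 + 39/4))/2194 = -9878141*(-1200 + (-2 + 39/4))/2194 = -9878141*(-1200 + 31/4)/2194 = -9878141/2194*(-4769/4) = 47108854429/8776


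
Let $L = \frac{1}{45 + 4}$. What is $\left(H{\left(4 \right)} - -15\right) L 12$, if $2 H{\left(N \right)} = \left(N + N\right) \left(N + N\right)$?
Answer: $\frac{564}{49} \approx 11.51$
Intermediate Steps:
$H{\left(N \right)} = 2 N^{2}$ ($H{\left(N \right)} = \frac{\left(N + N\right) \left(N + N\right)}{2} = \frac{2 N 2 N}{2} = \frac{4 N^{2}}{2} = 2 N^{2}$)
$L = \frac{1}{49} \approx 0.020408$
$\left(H{\left(4 \right)} - -15\right) L 12 = \left(2 \cdot 4^{2} - -15\right) \frac{1}{49} \cdot 12 = \left(2 \cdot 16 + 15\right) \frac{1}{49} \cdot 12 = \left(32 + 15\right) \frac{1}{49} \cdot 12 = 47 \cdot \frac{1}{49} \cdot 12 = \frac{47}{49} \cdot 12 = \frac{564}{49}$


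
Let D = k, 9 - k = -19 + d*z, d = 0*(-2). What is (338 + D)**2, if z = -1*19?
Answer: 133956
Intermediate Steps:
d = 0
z = -19
k = 28 (k = 9 - (-19 + 0*(-19)) = 9 - (-19 + 0) = 9 - 1*(-19) = 9 + 19 = 28)
D = 28
(338 + D)**2 = (338 + 28)**2 = 366**2 = 133956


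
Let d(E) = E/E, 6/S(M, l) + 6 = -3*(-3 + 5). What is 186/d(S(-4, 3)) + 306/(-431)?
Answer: 79860/431 ≈ 185.29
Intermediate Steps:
S(M, l) = -½ (S(M, l) = 6/(-6 - 3*(-3 + 5)) = 6/(-6 - 3*2) = 6/(-6 - 6) = 6/(-12) = 6*(-1/12) = -½)
d(E) = 1
186/d(S(-4, 3)) + 306/(-431) = 186/1 + 306/(-431) = 186*1 + 306*(-1/431) = 186 - 306/431 = 79860/431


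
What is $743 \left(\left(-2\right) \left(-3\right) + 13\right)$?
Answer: $14117$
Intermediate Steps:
$743 \left(\left(-2\right) \left(-3\right) + 13\right) = 743 \left(6 + 13\right) = 743 \cdot 19 = 14117$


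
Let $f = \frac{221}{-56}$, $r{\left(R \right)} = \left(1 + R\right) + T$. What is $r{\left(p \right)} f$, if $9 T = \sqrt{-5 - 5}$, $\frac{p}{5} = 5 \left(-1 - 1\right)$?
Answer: $\frac{1547}{8} - \frac{221 i \sqrt{10}}{504} \approx 193.38 - 1.3866 i$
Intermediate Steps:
$p = -50$ ($p = 5 \cdot 5 \left(-1 - 1\right) = 5 \cdot 5 \left(-2\right) = 5 \left(-10\right) = -50$)
$T = \frac{i \sqrt{10}}{9}$ ($T = \frac{\sqrt{-5 - 5}}{9} = \frac{\sqrt{-10}}{9} = \frac{i \sqrt{10}}{9} \approx 0.35136 i$)
$r{\left(R \right)} = 1 + R + \frac{i \sqrt{10}}{9}$ ($r{\left(R \right)} = \left(1 + R\right) + \frac{i \sqrt{10}}{9} = 1 + R + \frac{i \sqrt{10}}{9}$)
$f = - \frac{221}{56}$ ($f = 221 \left(- \frac{1}{56}\right) = - \frac{221}{56} \approx -3.9464$)
$r{\left(p \right)} f = \left(1 - 50 + \frac{i \sqrt{10}}{9}\right) \left(- \frac{221}{56}\right) = \left(-49 + \frac{i \sqrt{10}}{9}\right) \left(- \frac{221}{56}\right) = \frac{1547}{8} - \frac{221 i \sqrt{10}}{504}$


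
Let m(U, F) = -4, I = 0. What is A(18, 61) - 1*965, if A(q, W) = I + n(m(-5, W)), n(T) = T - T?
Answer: -965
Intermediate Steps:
n(T) = 0
A(q, W) = 0 (A(q, W) = 0 + 0 = 0)
A(18, 61) - 1*965 = 0 - 1*965 = 0 - 965 = -965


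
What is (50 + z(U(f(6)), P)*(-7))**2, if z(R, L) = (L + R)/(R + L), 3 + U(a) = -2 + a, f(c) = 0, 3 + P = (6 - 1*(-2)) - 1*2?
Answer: 1849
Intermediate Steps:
P = 3 (P = -3 + ((6 - 1*(-2)) - 1*2) = -3 + ((6 + 2) - 2) = -3 + (8 - 2) = -3 + 6 = 3)
U(a) = -5 + a (U(a) = -3 + (-2 + a) = -5 + a)
z(R, L) = 1 (z(R, L) = (L + R)/(L + R) = 1)
(50 + z(U(f(6)), P)*(-7))**2 = (50 + 1*(-7))**2 = (50 - 7)**2 = 43**2 = 1849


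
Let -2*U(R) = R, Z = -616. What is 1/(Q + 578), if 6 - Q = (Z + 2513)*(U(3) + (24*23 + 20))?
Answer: -2/2163309 ≈ -9.2451e-7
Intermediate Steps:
U(R) = -R/2
Q = -2164465/2 (Q = 6 - (-616 + 2513)*(-1/2*3 + (24*23 + 20)) = 6 - 1897*(-3/2 + (552 + 20)) = 6 - 1897*(-3/2 + 572) = 6 - 1897*1141/2 = 6 - 1*2164477/2 = 6 - 2164477/2 = -2164465/2 ≈ -1.0822e+6)
1/(Q + 578) = 1/(-2164465/2 + 578) = 1/(-2163309/2) = -2/2163309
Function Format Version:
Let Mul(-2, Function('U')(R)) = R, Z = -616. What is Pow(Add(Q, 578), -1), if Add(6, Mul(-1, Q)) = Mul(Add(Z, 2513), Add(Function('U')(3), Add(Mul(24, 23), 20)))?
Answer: Rational(-2, 2163309) ≈ -9.2451e-7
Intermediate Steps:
Function('U')(R) = Mul(Rational(-1, 2), R)
Q = Rational(-2164465, 2) (Q = Add(6, Mul(-1, Mul(Add(-616, 2513), Add(Mul(Rational(-1, 2), 3), Add(Mul(24, 23), 20))))) = Add(6, Mul(-1, Mul(1897, Add(Rational(-3, 2), Add(552, 20))))) = Add(6, Mul(-1, Mul(1897, Add(Rational(-3, 2), 572)))) = Add(6, Mul(-1, Mul(1897, Rational(1141, 2)))) = Add(6, Mul(-1, Rational(2164477, 2))) = Add(6, Rational(-2164477, 2)) = Rational(-2164465, 2) ≈ -1.0822e+6)
Pow(Add(Q, 578), -1) = Pow(Add(Rational(-2164465, 2), 578), -1) = Pow(Rational(-2163309, 2), -1) = Rational(-2, 2163309)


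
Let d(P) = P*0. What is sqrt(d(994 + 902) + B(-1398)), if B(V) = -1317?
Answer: I*sqrt(1317) ≈ 36.29*I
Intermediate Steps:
d(P) = 0
sqrt(d(994 + 902) + B(-1398)) = sqrt(0 - 1317) = sqrt(-1317) = I*sqrt(1317)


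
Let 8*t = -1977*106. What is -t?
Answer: 104781/4 ≈ 26195.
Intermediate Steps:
t = -104781/4 (t = (-1977*106)/8 = (⅛)*(-209562) = -104781/4 ≈ -26195.)
-t = -1*(-104781/4) = 104781/4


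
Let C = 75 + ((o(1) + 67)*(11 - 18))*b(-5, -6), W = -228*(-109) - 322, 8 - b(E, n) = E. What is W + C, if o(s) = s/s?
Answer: 18417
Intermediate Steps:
b(E, n) = 8 - E
o(s) = 1
W = 24530 (W = 24852 - 322 = 24530)
C = -6113 (C = 75 + ((1 + 67)*(11 - 18))*(8 - 1*(-5)) = 75 + (68*(-7))*(8 + 5) = 75 - 476*13 = 75 - 6188 = -6113)
W + C = 24530 - 6113 = 18417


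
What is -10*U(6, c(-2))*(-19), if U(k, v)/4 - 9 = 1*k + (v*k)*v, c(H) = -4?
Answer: 84360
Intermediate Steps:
U(k, v) = 36 + 4*k + 4*k*v**2 (U(k, v) = 36 + 4*(1*k + (v*k)*v) = 36 + 4*(k + (k*v)*v) = 36 + 4*(k + k*v**2) = 36 + (4*k + 4*k*v**2) = 36 + 4*k + 4*k*v**2)
-10*U(6, c(-2))*(-19) = -10*(36 + 4*6 + 4*6*(-4)**2)*(-19) = -10*(36 + 24 + 4*6*16)*(-19) = -10*(36 + 24 + 384)*(-19) = -10*444*(-19) = -4440*(-19) = 84360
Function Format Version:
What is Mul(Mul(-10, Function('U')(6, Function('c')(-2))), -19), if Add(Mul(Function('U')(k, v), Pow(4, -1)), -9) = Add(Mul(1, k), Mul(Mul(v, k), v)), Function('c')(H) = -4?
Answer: 84360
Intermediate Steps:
Function('U')(k, v) = Add(36, Mul(4, k), Mul(4, k, Pow(v, 2))) (Function('U')(k, v) = Add(36, Mul(4, Add(Mul(1, k), Mul(Mul(v, k), v)))) = Add(36, Mul(4, Add(k, Mul(Mul(k, v), v)))) = Add(36, Mul(4, Add(k, Mul(k, Pow(v, 2))))) = Add(36, Add(Mul(4, k), Mul(4, k, Pow(v, 2)))) = Add(36, Mul(4, k), Mul(4, k, Pow(v, 2))))
Mul(Mul(-10, Function('U')(6, Function('c')(-2))), -19) = Mul(Mul(-10, Add(36, Mul(4, 6), Mul(4, 6, Pow(-4, 2)))), -19) = Mul(Mul(-10, Add(36, 24, Mul(4, 6, 16))), -19) = Mul(Mul(-10, Add(36, 24, 384)), -19) = Mul(Mul(-10, 444), -19) = Mul(-4440, -19) = 84360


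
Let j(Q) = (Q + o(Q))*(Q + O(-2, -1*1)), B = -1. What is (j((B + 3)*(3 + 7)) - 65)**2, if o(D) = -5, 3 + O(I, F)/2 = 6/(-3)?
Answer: 7225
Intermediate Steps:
O(I, F) = -10 (O(I, F) = -6 + 2*(6/(-3)) = -6 + 2*(6*(-1/3)) = -6 + 2*(-2) = -6 - 4 = -10)
j(Q) = (-10 + Q)*(-5 + Q) (j(Q) = (Q - 5)*(Q - 10) = (-5 + Q)*(-10 + Q) = (-10 + Q)*(-5 + Q))
(j((B + 3)*(3 + 7)) - 65)**2 = ((50 + ((-1 + 3)*(3 + 7))**2 - 15*(-1 + 3)*(3 + 7)) - 65)**2 = ((50 + (2*10)**2 - 30*10) - 65)**2 = ((50 + 20**2 - 15*20) - 65)**2 = ((50 + 400 - 300) - 65)**2 = (150 - 65)**2 = 85**2 = 7225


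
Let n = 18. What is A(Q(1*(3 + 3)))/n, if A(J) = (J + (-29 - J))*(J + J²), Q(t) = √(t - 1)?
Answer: -145/18 - 29*√5/18 ≈ -11.658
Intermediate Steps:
Q(t) = √(-1 + t)
A(J) = -29*J - 29*J² (A(J) = -29*(J + J²) = -29*J - 29*J²)
A(Q(1*(3 + 3)))/n = -29*√(-1 + 1*(3 + 3))*(1 + √(-1 + 1*(3 + 3)))/18 = -29*√(-1 + 1*6)*(1 + √(-1 + 1*6))*(1/18) = -29*√(-1 + 6)*(1 + √(-1 + 6))*(1/18) = -29*√5*(1 + √5)*(1/18) = -29*√5*(1 + √5)/18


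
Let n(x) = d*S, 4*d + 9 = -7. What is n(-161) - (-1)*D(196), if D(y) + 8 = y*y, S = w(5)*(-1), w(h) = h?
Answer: 38428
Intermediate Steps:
S = -5 (S = 5*(-1) = -5)
d = -4 (d = -9/4 + (¼)*(-7) = -9/4 - 7/4 = -4)
D(y) = -8 + y² (D(y) = -8 + y*y = -8 + y²)
n(x) = 20 (n(x) = -4*(-5) = 20)
n(-161) - (-1)*D(196) = 20 - (-1)*(-8 + 196²) = 20 - (-1)*(-8 + 38416) = 20 - (-1)*38408 = 20 - 1*(-38408) = 20 + 38408 = 38428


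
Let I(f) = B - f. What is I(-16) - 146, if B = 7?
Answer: -123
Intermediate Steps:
I(f) = 7 - f
I(-16) - 146 = (7 - 1*(-16)) - 146 = (7 + 16) - 146 = 23 - 146 = -123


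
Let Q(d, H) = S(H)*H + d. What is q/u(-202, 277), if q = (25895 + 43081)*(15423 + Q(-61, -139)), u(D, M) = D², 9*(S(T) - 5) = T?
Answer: 289936784/10201 ≈ 28422.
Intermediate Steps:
S(T) = 5 + T/9
Q(d, H) = d + H*(5 + H/9) (Q(d, H) = (5 + H/9)*H + d = H*(5 + H/9) + d = d + H*(5 + H/9))
q = 1159747136 (q = (25895 + 43081)*(15423 + (-61 + (⅑)*(-139)*(45 - 139))) = 68976*(15423 + (-61 + (⅑)*(-139)*(-94))) = 68976*(15423 + (-61 + 13066/9)) = 68976*(15423 + 12517/9) = 68976*(151324/9) = 1159747136)
q/u(-202, 277) = 1159747136/((-202)²) = 1159747136/40804 = 1159747136*(1/40804) = 289936784/10201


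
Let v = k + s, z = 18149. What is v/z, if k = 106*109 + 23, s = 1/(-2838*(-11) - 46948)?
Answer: 182106209/285483770 ≈ 0.63789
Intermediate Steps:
s = -1/15730 (s = 1/(31218 - 46948) = 1/(-15730) = -1/15730 ≈ -6.3573e-5)
k = 11577 (k = 11554 + 23 = 11577)
v = 182106209/15730 (v = 11577 - 1/15730 = 182106209/15730 ≈ 11577.)
v/z = (182106209/15730)/18149 = (182106209/15730)*(1/18149) = 182106209/285483770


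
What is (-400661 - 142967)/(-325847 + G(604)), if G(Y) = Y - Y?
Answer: 543628/325847 ≈ 1.6684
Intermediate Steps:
G(Y) = 0
(-400661 - 142967)/(-325847 + G(604)) = (-400661 - 142967)/(-325847 + 0) = -543628/(-325847) = -543628*(-1/325847) = 543628/325847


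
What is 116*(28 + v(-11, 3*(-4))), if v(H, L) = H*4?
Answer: -1856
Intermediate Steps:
v(H, L) = 4*H
116*(28 + v(-11, 3*(-4))) = 116*(28 + 4*(-11)) = 116*(28 - 44) = 116*(-16) = -1856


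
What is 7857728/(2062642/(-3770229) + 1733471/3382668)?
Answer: -33404335836428143872/147216817999 ≈ -2.2691e+8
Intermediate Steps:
7857728/(2062642/(-3770229) + 1733471/3382668) = 7857728/(2062642*(-1/3770229) + 1733471*(1/3382668)) = 7857728/(-2062642/3770229 + 1733471/3382668) = 7857728/(-147216817999/4251144330324) = 7857728*(-4251144330324/147216817999) = -33404335836428143872/147216817999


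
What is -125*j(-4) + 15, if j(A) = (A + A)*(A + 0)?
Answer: -3985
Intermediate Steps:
j(A) = 2*A² (j(A) = (2*A)*A = 2*A²)
-125*j(-4) + 15 = -250*(-4)² + 15 = -250*16 + 15 = -125*32 + 15 = -4000 + 15 = -3985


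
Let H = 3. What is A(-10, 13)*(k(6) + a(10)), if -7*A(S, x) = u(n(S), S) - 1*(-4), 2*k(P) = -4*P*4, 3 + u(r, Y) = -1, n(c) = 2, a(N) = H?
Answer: 0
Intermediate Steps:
a(N) = 3
u(r, Y) = -4 (u(r, Y) = -3 - 1 = -4)
k(P) = -8*P (k(P) = (-4*P*4)/2 = (-16*P)/2 = -8*P)
A(S, x) = 0 (A(S, x) = -(-4 - 1*(-4))/7 = -(-4 + 4)/7 = -1/7*0 = 0)
A(-10, 13)*(k(6) + a(10)) = 0*(-8*6 + 3) = 0*(-48 + 3) = 0*(-45) = 0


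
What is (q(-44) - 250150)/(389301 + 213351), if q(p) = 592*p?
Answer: -46033/100442 ≈ -0.45830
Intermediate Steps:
(q(-44) - 250150)/(389301 + 213351) = (592*(-44) - 250150)/(389301 + 213351) = (-26048 - 250150)/602652 = -276198*1/602652 = -46033/100442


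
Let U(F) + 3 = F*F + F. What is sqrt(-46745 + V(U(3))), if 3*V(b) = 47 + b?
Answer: I*sqrt(420537)/3 ≈ 216.16*I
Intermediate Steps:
U(F) = -3 + F + F**2 (U(F) = -3 + (F*F + F) = -3 + (F**2 + F) = -3 + (F + F**2) = -3 + F + F**2)
V(b) = 47/3 + b/3 (V(b) = (47 + b)/3 = 47/3 + b/3)
sqrt(-46745 + V(U(3))) = sqrt(-46745 + (47/3 + (-3 + 3 + 3**2)/3)) = sqrt(-46745 + (47/3 + (-3 + 3 + 9)/3)) = sqrt(-46745 + (47/3 + (1/3)*9)) = sqrt(-46745 + (47/3 + 3)) = sqrt(-46745 + 56/3) = sqrt(-140179/3) = I*sqrt(420537)/3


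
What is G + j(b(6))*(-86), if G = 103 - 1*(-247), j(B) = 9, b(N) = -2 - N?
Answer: -424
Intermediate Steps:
G = 350 (G = 103 + 247 = 350)
G + j(b(6))*(-86) = 350 + 9*(-86) = 350 - 774 = -424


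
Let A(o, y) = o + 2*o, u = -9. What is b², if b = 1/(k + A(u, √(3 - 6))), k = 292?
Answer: 1/70225 ≈ 1.4240e-5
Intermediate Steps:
A(o, y) = 3*o
b = 1/265 (b = 1/(292 + 3*(-9)) = 1/(292 - 27) = 1/265 ≈ 0.0037736)
b² = (1/265)² = 1/70225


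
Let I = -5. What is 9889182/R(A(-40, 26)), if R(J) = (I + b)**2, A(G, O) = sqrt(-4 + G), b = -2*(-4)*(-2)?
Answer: 1098798/49 ≈ 22424.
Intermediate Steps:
b = -16 (b = 8*(-2) = -16)
R(J) = 441 (R(J) = (-5 - 16)**2 = (-21)**2 = 441)
9889182/R(A(-40, 26)) = 9889182/441 = 9889182*(1/441) = 1098798/49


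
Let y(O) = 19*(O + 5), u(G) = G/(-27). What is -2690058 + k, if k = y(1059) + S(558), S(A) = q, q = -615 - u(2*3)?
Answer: -24034111/9 ≈ -2.6705e+6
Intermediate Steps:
u(G) = -G/27 (u(G) = G*(-1/27) = -G/27)
y(O) = 95 + 19*O (y(O) = 19*(5 + O) = 95 + 19*O)
q = -5533/9 (q = -615 - (-1)*2*3/27 = -615 - (-1)*6/27 = -615 - 1*(-2/9) = -615 + 2/9 = -5533/9 ≈ -614.78)
S(A) = -5533/9
k = 176411/9 (k = (95 + 19*1059) - 5533/9 = (95 + 20121) - 5533/9 = 20216 - 5533/9 = 176411/9 ≈ 19601.)
-2690058 + k = -2690058 + 176411/9 = -24034111/9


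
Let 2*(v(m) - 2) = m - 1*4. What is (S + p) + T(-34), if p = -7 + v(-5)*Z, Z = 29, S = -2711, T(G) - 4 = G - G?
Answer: -5573/2 ≈ -2786.5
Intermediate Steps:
T(G) = 4 (T(G) = 4 + (G - G) = 4 + 0 = 4)
v(m) = m/2 (v(m) = 2 + (m - 1*4)/2 = 2 + (m - 4)/2 = 2 + (-4 + m)/2 = 2 + (-2 + m/2) = m/2)
p = -159/2 (p = -7 + ((1/2)*(-5))*29 = -7 - 5/2*29 = -7 - 145/2 = -159/2 ≈ -79.500)
(S + p) + T(-34) = (-2711 - 159/2) + 4 = -5581/2 + 4 = -5573/2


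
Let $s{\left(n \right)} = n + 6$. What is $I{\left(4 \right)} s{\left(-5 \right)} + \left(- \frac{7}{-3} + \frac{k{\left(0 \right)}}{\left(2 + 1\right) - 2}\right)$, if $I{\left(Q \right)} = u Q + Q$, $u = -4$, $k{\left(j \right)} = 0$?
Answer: $- \frac{29}{3} \approx -9.6667$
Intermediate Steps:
$s{\left(n \right)} = 6 + n$
$I{\left(Q \right)} = - 3 Q$ ($I{\left(Q \right)} = - 4 Q + Q = - 3 Q$)
$I{\left(4 \right)} s{\left(-5 \right)} + \left(- \frac{7}{-3} + \frac{k{\left(0 \right)}}{\left(2 + 1\right) - 2}\right) = \left(-3\right) 4 \left(6 - 5\right) + \left(- \frac{7}{-3} + \frac{0}{\left(2 + 1\right) - 2}\right) = \left(-12\right) 1 + \left(\left(-7\right) \left(- \frac{1}{3}\right) + \frac{0}{3 - 2}\right) = -12 + \left(\frac{7}{3} + \frac{0}{1}\right) = -12 + \left(\frac{7}{3} + 0 \cdot 1\right) = -12 + \left(\frac{7}{3} + 0\right) = -12 + \frac{7}{3} = - \frac{29}{3}$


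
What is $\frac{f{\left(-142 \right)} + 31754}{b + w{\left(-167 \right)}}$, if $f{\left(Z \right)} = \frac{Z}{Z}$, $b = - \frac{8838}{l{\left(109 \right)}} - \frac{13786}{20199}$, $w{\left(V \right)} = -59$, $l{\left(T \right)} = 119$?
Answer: $- \frac{15265778031}{64395295} \approx -237.06$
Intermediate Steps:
$b = - \frac{180159296}{2403681}$ ($b = - \frac{8838}{119} - \frac{13786}{20199} = - \frac{180159296}{2403681} \approx -74.951$)
$f{\left(Z \right)} = 1$
$\frac{f{\left(-142 \right)} + 31754}{b + w{\left(-167 \right)}} = \frac{1 + 31754}{- \frac{180159296}{2403681} - 59} = \frac{31755}{- \frac{321976475}{2403681}} = 31755 \left(- \frac{2403681}{321976475}\right) = - \frac{15265778031}{64395295}$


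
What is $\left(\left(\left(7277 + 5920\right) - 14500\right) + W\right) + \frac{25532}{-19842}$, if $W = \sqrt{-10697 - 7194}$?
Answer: $- \frac{12939829}{9921} + i \sqrt{17891} \approx -1304.3 + 133.76 i$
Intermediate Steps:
$W = i \sqrt{17891}$ ($W = \sqrt{-17891} = i \sqrt{17891} \approx 133.76 i$)
$\left(\left(\left(7277 + 5920\right) - 14500\right) + W\right) + \frac{25532}{-19842} = \left(\left(\left(7277 + 5920\right) - 14500\right) + i \sqrt{17891}\right) + \frac{25532}{-19842} = \left(\left(13197 - 14500\right) + i \sqrt{17891}\right) + 25532 \left(- \frac{1}{19842}\right) = \left(-1303 + i \sqrt{17891}\right) - \frac{12766}{9921} = - \frac{12939829}{9921} + i \sqrt{17891}$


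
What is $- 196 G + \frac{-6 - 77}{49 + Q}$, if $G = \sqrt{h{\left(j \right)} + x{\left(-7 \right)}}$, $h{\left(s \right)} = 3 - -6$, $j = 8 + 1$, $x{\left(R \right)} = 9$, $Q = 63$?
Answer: $- \frac{83}{112} - 588 \sqrt{2} \approx -832.3$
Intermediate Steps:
$j = 9$
$h{\left(s \right)} = 9$ ($h{\left(s \right)} = 3 + 6 = 9$)
$G = 3 \sqrt{2}$ ($G = \sqrt{9 + 9} = \sqrt{18} = 3 \sqrt{2} \approx 4.2426$)
$- 196 G + \frac{-6 - 77}{49 + Q} = - 196 \cdot 3 \sqrt{2} + \frac{-6 - 77}{49 + 63} = - 588 \sqrt{2} - \frac{83}{112} = - \frac{83}{112} - 588 \sqrt{2}$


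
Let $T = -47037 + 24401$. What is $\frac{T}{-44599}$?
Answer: $\frac{22636}{44599} \approx 0.50755$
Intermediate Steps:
$T = -22636$
$\frac{T}{-44599} = - \frac{22636}{-44599} = \left(-22636\right) \left(- \frac{1}{44599}\right) = \frac{22636}{44599}$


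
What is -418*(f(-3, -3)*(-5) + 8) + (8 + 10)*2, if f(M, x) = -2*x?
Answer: 9232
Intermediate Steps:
-418*(f(-3, -3)*(-5) + 8) + (8 + 10)*2 = -418*(-2*(-3)*(-5) + 8) + (8 + 10)*2 = -418*(6*(-5) + 8) + 18*2 = -418*(-30 + 8) + 36 = -418*(-22) + 36 = 9196 + 36 = 9232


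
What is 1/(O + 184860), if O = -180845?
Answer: 1/4015 ≈ 0.00024907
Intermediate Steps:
1/(O + 184860) = 1/(-180845 + 184860) = 1/4015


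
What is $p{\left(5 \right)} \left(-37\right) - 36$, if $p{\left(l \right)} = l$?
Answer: $-221$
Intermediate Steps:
$p{\left(5 \right)} \left(-37\right) - 36 = 5 \left(-37\right) - 36 = -185 - 36 = -221$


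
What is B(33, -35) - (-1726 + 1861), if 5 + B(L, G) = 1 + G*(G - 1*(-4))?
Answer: 946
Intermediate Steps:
B(L, G) = -4 + G*(4 + G) (B(L, G) = -5 + (1 + G*(G - 1*(-4))) = -5 + (1 + G*(G + 4)) = -5 + (1 + G*(4 + G)) = -4 + G*(4 + G))
B(33, -35) - (-1726 + 1861) = (-4 + (-35)² + 4*(-35)) - (-1726 + 1861) = (-4 + 1225 - 140) - 1*135 = 1081 - 135 = 946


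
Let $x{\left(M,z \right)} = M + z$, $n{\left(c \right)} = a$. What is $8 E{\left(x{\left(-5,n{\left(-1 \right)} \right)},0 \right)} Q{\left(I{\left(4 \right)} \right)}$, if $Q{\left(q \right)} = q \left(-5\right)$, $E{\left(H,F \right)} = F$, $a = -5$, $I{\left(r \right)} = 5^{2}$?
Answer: $0$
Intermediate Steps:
$I{\left(r \right)} = 25$
$n{\left(c \right)} = -5$
$Q{\left(q \right)} = - 5 q$
$8 E{\left(x{\left(-5,n{\left(-1 \right)} \right)},0 \right)} Q{\left(I{\left(4 \right)} \right)} = 8 \cdot 0 \left(\left(-5\right) 25\right) = 0 \left(-125\right) = 0$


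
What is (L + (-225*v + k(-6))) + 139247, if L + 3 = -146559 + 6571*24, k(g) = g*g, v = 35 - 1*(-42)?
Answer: 133100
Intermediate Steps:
v = 77 (v = 35 + 42 = 77)
k(g) = g**2
L = 11142 (L = -3 + (-146559 + 6571*24) = -3 + (-146559 + 157704) = -3 + 11145 = 11142)
(L + (-225*v + k(-6))) + 139247 = (11142 + (-225*77 + (-6)**2)) + 139247 = (11142 + (-17325 + 36)) + 139247 = (11142 - 17289) + 139247 = -6147 + 139247 = 133100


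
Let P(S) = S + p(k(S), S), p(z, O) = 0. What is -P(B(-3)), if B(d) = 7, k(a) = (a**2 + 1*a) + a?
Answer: -7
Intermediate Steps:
k(a) = a**2 + 2*a (k(a) = (a**2 + a) + a = (a + a**2) + a = a**2 + 2*a)
P(S) = S (P(S) = S + 0 = S)
-P(B(-3)) = -1*7 = -7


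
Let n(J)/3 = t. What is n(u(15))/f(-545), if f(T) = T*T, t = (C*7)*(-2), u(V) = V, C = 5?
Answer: -42/59405 ≈ -0.00070701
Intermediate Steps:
t = -70 (t = (5*7)*(-2) = 35*(-2) = -70)
f(T) = T²
n(J) = -210 (n(J) = 3*(-70) = -210)
n(u(15))/f(-545) = -210/((-545)²) = -210/297025 = -210*1/297025 = -42/59405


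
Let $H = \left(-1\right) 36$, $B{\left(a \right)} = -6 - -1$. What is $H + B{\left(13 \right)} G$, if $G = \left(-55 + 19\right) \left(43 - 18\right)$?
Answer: $4464$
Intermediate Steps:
$G = -900$ ($G = \left(-36\right) 25 = -900$)
$B{\left(a \right)} = -5$ ($B{\left(a \right)} = -6 + 1 = -5$)
$H = -36$
$H + B{\left(13 \right)} G = -36 - -4500 = -36 + 4500 = 4464$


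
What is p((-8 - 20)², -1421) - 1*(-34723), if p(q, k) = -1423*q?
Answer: -1080909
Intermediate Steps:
p((-8 - 20)², -1421) - 1*(-34723) = -1423*(-8 - 20)² - 1*(-34723) = -1423*(-28)² + 34723 = -1423*784 + 34723 = -1115632 + 34723 = -1080909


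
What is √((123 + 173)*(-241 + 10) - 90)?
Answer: I*√68466 ≈ 261.66*I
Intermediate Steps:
√((123 + 173)*(-241 + 10) - 90) = √(296*(-231) - 90) = √(-68376 - 90) = √(-68466) = I*√68466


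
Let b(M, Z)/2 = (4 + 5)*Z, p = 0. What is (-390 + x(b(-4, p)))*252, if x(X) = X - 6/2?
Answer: -99036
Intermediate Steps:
b(M, Z) = 18*Z (b(M, Z) = 2*((4 + 5)*Z) = 2*(9*Z) = 18*Z)
x(X) = -3 + X (x(X) = X - 6*½ = X - 3 = -3 + X)
(-390 + x(b(-4, p)))*252 = (-390 + (-3 + 18*0))*252 = (-390 + (-3 + 0))*252 = (-390 - 3)*252 = -393*252 = -99036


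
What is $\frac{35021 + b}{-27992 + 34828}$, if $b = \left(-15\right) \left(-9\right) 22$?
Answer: $\frac{37991}{6836} \approx 5.5575$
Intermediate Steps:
$b = 2970$ ($b = 135 \cdot 22 = 2970$)
$\frac{35021 + b}{-27992 + 34828} = \frac{35021 + 2970}{-27992 + 34828} = \frac{37991}{6836}$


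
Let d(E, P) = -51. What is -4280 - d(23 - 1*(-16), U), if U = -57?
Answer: -4229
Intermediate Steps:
-4280 - d(23 - 1*(-16), U) = -4280 - 1*(-51) = -4280 + 51 = -4229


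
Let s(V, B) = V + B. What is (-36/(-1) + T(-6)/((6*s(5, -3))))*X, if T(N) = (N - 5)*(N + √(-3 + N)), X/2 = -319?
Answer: -26477 + 3509*I/2 ≈ -26477.0 + 1754.5*I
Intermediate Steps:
X = -638 (X = 2*(-319) = -638)
s(V, B) = B + V
T(N) = (-5 + N)*(N + √(-3 + N))
(-36/(-1) + T(-6)/((6*s(5, -3))))*X = (-36/(-1) + ((-6)² - 5*(-6) - 5*√(-3 - 6) - 6*√(-3 - 6))/((6*(-3 + 5))))*(-638) = (-36*(-1) + (36 + 30 - 15*I - 18*I)/((6*2)))*(-638) = (36 + (36 + 30 - 15*I - 18*I)/12)*(-638) = (36 + (36 + 30 - 15*I - 18*I)*(1/12))*(-638) = (36 + (66 - 33*I)*(1/12))*(-638) = (36 + (11/2 - 11*I/4))*(-638) = (83/2 - 11*I/4)*(-638) = -26477 + 3509*I/2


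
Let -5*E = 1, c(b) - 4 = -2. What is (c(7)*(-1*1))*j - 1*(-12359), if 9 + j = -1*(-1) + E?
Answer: 61877/5 ≈ 12375.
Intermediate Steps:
c(b) = 2 (c(b) = 4 - 2 = 2)
E = -⅕ (E = -⅕*1 = -⅕ ≈ -0.20000)
j = -41/5 (j = -9 + (-1*(-1) - ⅕) = -9 + (1 - ⅕) = -9 + ⅘ = -41/5 ≈ -8.2000)
(c(7)*(-1*1))*j - 1*(-12359) = (2*(-1*1))*(-41/5) - 1*(-12359) = (2*(-1))*(-41/5) + 12359 = -2*(-41/5) + 12359 = 82/5 + 12359 = 61877/5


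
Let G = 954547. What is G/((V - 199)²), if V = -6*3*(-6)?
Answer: 954547/8281 ≈ 115.27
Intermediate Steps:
V = 108 (V = -18*(-6) = 108)
G/((V - 199)²) = 954547/((108 - 199)²) = 954547/((-91)²) = 954547/8281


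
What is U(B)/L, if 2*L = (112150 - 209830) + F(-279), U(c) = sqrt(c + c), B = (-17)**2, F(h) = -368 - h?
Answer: -34*sqrt(2)/97769 ≈ -0.00049180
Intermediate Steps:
B = 289
U(c) = sqrt(2)*sqrt(c) (U(c) = sqrt(2*c) = sqrt(2)*sqrt(c))
L = -97769/2 (L = ((112150 - 209830) + (-368 - 1*(-279)))/2 = (-97680 + (-368 + 279))/2 = (-97680 - 89)/2 = (1/2)*(-97769) = -97769/2 ≈ -48885.)
U(B)/L = (sqrt(2)*sqrt(289))/(-97769/2) = (sqrt(2)*17)*(-2/97769) = (17*sqrt(2))*(-2/97769) = -34*sqrt(2)/97769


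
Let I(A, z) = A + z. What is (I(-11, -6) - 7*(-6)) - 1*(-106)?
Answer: 131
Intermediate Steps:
(I(-11, -6) - 7*(-6)) - 1*(-106) = ((-11 - 6) - 7*(-6)) - 1*(-106) = (-17 - (-42)) + 106 = (-17 - 1*(-42)) + 106 = (-17 + 42) + 106 = 25 + 106 = 131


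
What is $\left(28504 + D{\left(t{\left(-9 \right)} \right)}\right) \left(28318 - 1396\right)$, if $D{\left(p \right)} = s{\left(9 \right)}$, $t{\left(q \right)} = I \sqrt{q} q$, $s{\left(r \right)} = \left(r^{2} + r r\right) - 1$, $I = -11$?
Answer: $771719130$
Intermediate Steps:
$s{\left(r \right)} = -1 + 2 r^{2}$ ($s{\left(r \right)} = \left(r^{2} + r^{2}\right) - 1 = 2 r^{2} - 1 = -1 + 2 r^{2}$)
$t{\left(q \right)} = - 11 q^{\frac{3}{2}}$ ($t{\left(q \right)} = - 11 \sqrt{q} q = - 11 q^{\frac{3}{2}}$)
$D{\left(p \right)} = 161$ ($D{\left(p \right)} = -1 + 2 \cdot 9^{2} = -1 + 2 \cdot 81 = -1 + 162 = 161$)
$\left(28504 + D{\left(t{\left(-9 \right)} \right)}\right) \left(28318 - 1396\right) = \left(28504 + 161\right) \left(28318 - 1396\right) = 28665 \cdot 26922 = 771719130$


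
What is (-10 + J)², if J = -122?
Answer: 17424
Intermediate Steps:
(-10 + J)² = (-10 - 122)² = (-132)² = 17424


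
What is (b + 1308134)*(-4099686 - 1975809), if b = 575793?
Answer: -11445789068865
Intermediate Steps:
(b + 1308134)*(-4099686 - 1975809) = (575793 + 1308134)*(-4099686 - 1975809) = 1883927*(-6075495) = -11445789068865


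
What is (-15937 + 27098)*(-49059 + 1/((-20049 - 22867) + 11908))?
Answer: -16978352860153/31008 ≈ -5.4755e+8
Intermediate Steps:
(-15937 + 27098)*(-49059 + 1/((-20049 - 22867) + 11908)) = 11161*(-49059 + 1/(-42916 + 11908)) = 11161*(-49059 + 1/(-31008)) = 11161*(-49059 - 1/31008) = 11161*(-1521221473/31008) = -16978352860153/31008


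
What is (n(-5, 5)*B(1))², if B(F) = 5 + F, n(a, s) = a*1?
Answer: 900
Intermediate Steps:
n(a, s) = a
(n(-5, 5)*B(1))² = (-5*(5 + 1))² = (-5*6)² = (-30)² = 900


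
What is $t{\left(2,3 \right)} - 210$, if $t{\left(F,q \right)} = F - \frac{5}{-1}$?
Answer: $-203$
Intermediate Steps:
$t{\left(F,q \right)} = 5 + F$ ($t{\left(F,q \right)} = F - -5 = F + 5 = 5 + F$)
$t{\left(2,3 \right)} - 210 = \left(5 + 2\right) - 210 = 7 - 210 = -203$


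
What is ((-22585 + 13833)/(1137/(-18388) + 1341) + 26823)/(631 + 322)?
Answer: 661218365957/23498283963 ≈ 28.139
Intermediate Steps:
((-22585 + 13833)/(1137/(-18388) + 1341) + 26823)/(631 + 322) = (-8752/(1137*(-1/18388) + 1341) + 26823)/953 = (-8752/(-1137/18388 + 1341) + 26823)*(1/953) = (-8752/24657171/18388 + 26823)*(1/953) = (-8752*18388/24657171 + 26823)*(1/953) = (-160931776/24657171 + 26823)*(1/953) = (661218365957/24657171)*(1/953) = 661218365957/23498283963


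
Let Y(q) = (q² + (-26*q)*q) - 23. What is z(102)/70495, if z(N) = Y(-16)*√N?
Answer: -6423*√102/70495 ≈ -0.92019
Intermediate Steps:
Y(q) = -23 - 25*q² (Y(q) = (q² - 26*q²) - 23 = -25*q² - 23 = -23 - 25*q²)
z(N) = -6423*√N (z(N) = (-23 - 25*(-16)²)*√N = (-23 - 25*256)*√N = (-23 - 6400)*√N = -6423*√N)
z(102)/70495 = -6423*√102/70495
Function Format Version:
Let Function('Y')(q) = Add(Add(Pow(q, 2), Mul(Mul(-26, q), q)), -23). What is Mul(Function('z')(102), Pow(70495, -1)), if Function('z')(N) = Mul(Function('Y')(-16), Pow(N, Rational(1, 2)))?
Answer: Mul(Rational(-6423, 70495), Pow(102, Rational(1, 2))) ≈ -0.92019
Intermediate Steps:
Function('Y')(q) = Add(-23, Mul(-25, Pow(q, 2))) (Function('Y')(q) = Add(Add(Pow(q, 2), Mul(-26, Pow(q, 2))), -23) = Add(Mul(-25, Pow(q, 2)), -23) = Add(-23, Mul(-25, Pow(q, 2))))
Function('z')(N) = Mul(-6423, Pow(N, Rational(1, 2))) (Function('z')(N) = Mul(Add(-23, Mul(-25, Pow(-16, 2))), Pow(N, Rational(1, 2))) = Mul(Add(-23, Mul(-25, 256)), Pow(N, Rational(1, 2))) = Mul(Add(-23, -6400), Pow(N, Rational(1, 2))) = Mul(-6423, Pow(N, Rational(1, 2))))
Mul(Function('z')(102), Pow(70495, -1)) = Mul(Mul(-6423, Pow(102, Rational(1, 2))), Pow(70495, -1)) = Mul(Mul(-6423, Pow(102, Rational(1, 2))), Rational(1, 70495)) = Mul(Rational(-6423, 70495), Pow(102, Rational(1, 2)))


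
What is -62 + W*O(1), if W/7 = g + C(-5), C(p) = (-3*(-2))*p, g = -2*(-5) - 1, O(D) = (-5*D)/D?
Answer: 673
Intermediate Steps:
O(D) = -5
g = 9 (g = 10 - 1 = 9)
C(p) = 6*p
W = -147 (W = 7*(9 + 6*(-5)) = 7*(9 - 30) = 7*(-21) = -147)
-62 + W*O(1) = -62 - 147*(-5) = -62 + 735 = 673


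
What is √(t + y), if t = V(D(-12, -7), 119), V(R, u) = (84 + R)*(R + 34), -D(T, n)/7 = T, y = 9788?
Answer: 2*√7403 ≈ 172.08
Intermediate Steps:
D(T, n) = -7*T
V(R, u) = (34 + R)*(84 + R) (V(R, u) = (84 + R)*(34 + R) = (34 + R)*(84 + R))
t = 19824 (t = 2856 + (-7*(-12))² + 118*(-7*(-12)) = 2856 + 84² + 118*84 = 2856 + 7056 + 9912 = 19824)
√(t + y) = √(19824 + 9788) = √29612 = 2*√7403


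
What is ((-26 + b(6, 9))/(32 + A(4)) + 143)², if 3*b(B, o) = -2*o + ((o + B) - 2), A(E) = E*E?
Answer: 420619081/20736 ≈ 20285.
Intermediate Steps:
A(E) = E²
b(B, o) = -⅔ - o/3 + B/3 (b(B, o) = (-2*o + ((o + B) - 2))/3 = (-2*o + ((B + o) - 2))/3 = (-2*o + (-2 + B + o))/3 = (-2 + B - o)/3 = -⅔ - o/3 + B/3)
((-26 + b(6, 9))/(32 + A(4)) + 143)² = ((-26 + (-⅔ - ⅓*9 + (⅓)*6))/(32 + 4²) + 143)² = ((-26 + (-⅔ - 3 + 2))/(32 + 16) + 143)² = ((-26 - 5/3)/48 + 143)² = (-83/3*1/48 + 143)² = (-83/144 + 143)² = (20509/144)² = 420619081/20736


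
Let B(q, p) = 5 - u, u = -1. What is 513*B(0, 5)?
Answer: 3078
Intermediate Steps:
B(q, p) = 6 (B(q, p) = 5 - 1*(-1) = 5 + 1 = 6)
513*B(0, 5) = 513*6 = 3078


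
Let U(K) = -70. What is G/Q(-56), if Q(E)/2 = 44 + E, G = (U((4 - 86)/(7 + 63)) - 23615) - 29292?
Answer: 17659/8 ≈ 2207.4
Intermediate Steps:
G = -52977 (G = (-70 - 23615) - 29292 = -23685 - 29292 = -52977)
Q(E) = 88 + 2*E (Q(E) = 2*(44 + E) = 88 + 2*E)
G/Q(-56) = -52977/(88 + 2*(-56)) = -52977/(88 - 112) = -52977/(-24) = -52977*(-1/24) = 17659/8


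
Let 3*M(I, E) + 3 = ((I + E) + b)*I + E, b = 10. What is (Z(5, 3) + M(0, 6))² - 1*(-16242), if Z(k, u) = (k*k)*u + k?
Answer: 22803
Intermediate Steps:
M(I, E) = -1 + E/3 + I*(10 + E + I)/3 (M(I, E) = -1 + (((I + E) + 10)*I + E)/3 = -1 + (((E + I) + 10)*I + E)/3 = -1 + ((10 + E + I)*I + E)/3 = -1 + (I*(10 + E + I) + E)/3 = -1 + (E + I*(10 + E + I))/3 = -1 + (E/3 + I*(10 + E + I)/3) = -1 + E/3 + I*(10 + E + I)/3)
Z(k, u) = k + u*k² (Z(k, u) = k²*u + k = u*k² + k = k + u*k²)
(Z(5, 3) + M(0, 6))² - 1*(-16242) = (5*(1 + 5*3) + (-1 + (⅓)*6 + (⅓)*0² + (10/3)*0 + (⅓)*6*0))² - 1*(-16242) = (5*(1 + 15) + (-1 + 2 + (⅓)*0 + 0 + 0))² + 16242 = (5*16 + (-1 + 2 + 0 + 0 + 0))² + 16242 = (80 + 1)² + 16242 = 81² + 16242 = 6561 + 16242 = 22803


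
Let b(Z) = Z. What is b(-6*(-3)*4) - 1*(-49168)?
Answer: 49240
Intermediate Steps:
b(-6*(-3)*4) - 1*(-49168) = -6*(-3)*4 - 1*(-49168) = 18*4 + 49168 = 72 + 49168 = 49240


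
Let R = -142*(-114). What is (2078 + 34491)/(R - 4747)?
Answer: 36569/11441 ≈ 3.1963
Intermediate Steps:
R = 16188
(2078 + 34491)/(R - 4747) = (2078 + 34491)/(16188 - 4747) = 36569/11441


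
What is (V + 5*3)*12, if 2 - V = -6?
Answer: 276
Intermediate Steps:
V = 8 (V = 2 - 1*(-6) = 2 + 6 = 8)
(V + 5*3)*12 = (8 + 5*3)*12 = (8 + 15)*12 = 23*12 = 276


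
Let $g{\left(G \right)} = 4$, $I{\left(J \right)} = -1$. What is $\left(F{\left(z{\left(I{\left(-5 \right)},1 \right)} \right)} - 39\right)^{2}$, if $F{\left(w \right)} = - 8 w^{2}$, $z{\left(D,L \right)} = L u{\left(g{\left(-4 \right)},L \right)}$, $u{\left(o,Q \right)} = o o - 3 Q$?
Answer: $1934881$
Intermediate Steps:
$u{\left(o,Q \right)} = o^{2} - 3 Q$
$z{\left(D,L \right)} = L \left(16 - 3 L\right)$ ($z{\left(D,L \right)} = L \left(4^{2} - 3 L\right) = L \left(16 - 3 L\right)$)
$\left(F{\left(z{\left(I{\left(-5 \right)},1 \right)} \right)} - 39\right)^{2} = \left(- 8 \left(1 \left(16 - 3\right)\right)^{2} - 39\right)^{2} = \left(- 8 \left(1 \cdot 13\right)^{2} - 39\right)^{2} = \left(- 8 \cdot 13^{2} - 39\right)^{2} = \left(\left(-8\right) 169 - 39\right)^{2} = \left(-1352 - 39\right)^{2} = \left(-1391\right)^{2} = 1934881$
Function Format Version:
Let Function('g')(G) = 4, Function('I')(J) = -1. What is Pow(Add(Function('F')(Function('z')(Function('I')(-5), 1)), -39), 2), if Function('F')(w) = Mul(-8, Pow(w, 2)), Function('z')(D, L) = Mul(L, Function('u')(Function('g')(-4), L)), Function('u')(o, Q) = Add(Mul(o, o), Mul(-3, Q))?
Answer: 1934881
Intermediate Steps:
Function('u')(o, Q) = Add(Pow(o, 2), Mul(-3, Q))
Function('z')(D, L) = Mul(L, Add(16, Mul(-3, L))) (Function('z')(D, L) = Mul(L, Add(Pow(4, 2), Mul(-3, L))) = Mul(L, Add(16, Mul(-3, L))))
Pow(Add(Function('F')(Function('z')(Function('I')(-5), 1)), -39), 2) = Pow(Add(Mul(-8, Pow(Mul(1, Add(16, Mul(-3, 1))), 2)), -39), 2) = Pow(Add(Mul(-8, Pow(Mul(1, Add(16, -3)), 2)), -39), 2) = Pow(Add(Mul(-8, Pow(Mul(1, 13), 2)), -39), 2) = Pow(Add(Mul(-8, Pow(13, 2)), -39), 2) = Pow(Add(Mul(-8, 169), -39), 2) = Pow(Add(-1352, -39), 2) = Pow(-1391, 2) = 1934881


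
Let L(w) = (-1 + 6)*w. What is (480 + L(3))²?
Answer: 245025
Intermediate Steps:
L(w) = 5*w
(480 + L(3))² = (480 + 5*3)² = (480 + 15)² = 495² = 245025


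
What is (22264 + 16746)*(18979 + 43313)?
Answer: 2430010920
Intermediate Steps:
(22264 + 16746)*(18979 + 43313) = 39010*62292 = 2430010920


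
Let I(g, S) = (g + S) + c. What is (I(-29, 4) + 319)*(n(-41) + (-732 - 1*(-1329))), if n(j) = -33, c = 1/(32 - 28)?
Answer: 165957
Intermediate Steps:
c = ¼ (c = 1/4 = ¼ ≈ 0.25000)
I(g, S) = ¼ + S + g (I(g, S) = (g + S) + ¼ = (S + g) + ¼ = ¼ + S + g)
(I(-29, 4) + 319)*(n(-41) + (-732 - 1*(-1329))) = ((¼ + 4 - 29) + 319)*(-33 + (-732 - 1*(-1329))) = (-99/4 + 319)*(-33 + (-732 + 1329)) = 1177*(-33 + 597)/4 = (1177/4)*564 = 165957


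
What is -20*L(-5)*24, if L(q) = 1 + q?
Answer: 1920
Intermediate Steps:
-20*L(-5)*24 = -20*(1 - 5)*24 = -20*(-4)*24 = 80*24 = 1920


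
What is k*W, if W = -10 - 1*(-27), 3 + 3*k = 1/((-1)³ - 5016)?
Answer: -255884/15051 ≈ -17.001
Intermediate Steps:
k = -15052/15051 (k = -1 + 1/(3*((-1)³ - 5016)) = -1 + 1/(3*(-1 - 5016)) = -1 + (⅓)/(-5017) = -1 + (⅓)*(-1/5017) = -1 - 1/15051 = -15052/15051 ≈ -1.0001)
W = 17 (W = -10 + 27 = 17)
k*W = -15052/15051*17 = -255884/15051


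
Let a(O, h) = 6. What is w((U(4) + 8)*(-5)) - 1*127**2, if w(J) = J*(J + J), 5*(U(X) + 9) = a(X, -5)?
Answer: -16127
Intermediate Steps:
U(X) = -39/5 (U(X) = -9 + (1/5)*6 = -9 + 6/5 = -39/5)
w(J) = 2*J**2 (w(J) = J*(2*J) = 2*J**2)
w((U(4) + 8)*(-5)) - 1*127**2 = 2*((-39/5 + 8)*(-5))**2 - 1*127**2 = 2*((1/5)*(-5))**2 - 1*16129 = 2*(-1)**2 - 16129 = 2*1 - 16129 = 2 - 16129 = -16127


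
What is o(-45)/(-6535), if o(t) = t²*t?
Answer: 18225/1307 ≈ 13.944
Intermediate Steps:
o(t) = t³
o(-45)/(-6535) = (-45)³/(-6535) = -91125*(-1/6535) = 18225/1307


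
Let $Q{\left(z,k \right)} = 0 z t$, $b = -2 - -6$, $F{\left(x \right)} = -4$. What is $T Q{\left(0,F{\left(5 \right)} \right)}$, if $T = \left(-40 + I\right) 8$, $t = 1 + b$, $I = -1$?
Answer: $0$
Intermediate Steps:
$b = 4$ ($b = -2 + 6 = 4$)
$t = 5$ ($t = 1 + 4 = 5$)
$T = -328$ ($T = \left(-40 - 1\right) 8 = \left(-41\right) 8 = -328$)
$Q{\left(z,k \right)} = 0$ ($Q{\left(z,k \right)} = 0 z 5 = 0 \cdot 5 = 0$)
$T Q{\left(0,F{\left(5 \right)} \right)} = \left(-328\right) 0 = 0$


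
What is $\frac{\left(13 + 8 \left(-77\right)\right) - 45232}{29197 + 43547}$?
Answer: $- \frac{45835}{72744} \approx -0.63009$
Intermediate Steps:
$\frac{\left(13 + 8 \left(-77\right)\right) - 45232}{29197 + 43547} = \frac{\left(13 - 616\right) - 45232}{72744} = \left(-603 - 45232\right) \frac{1}{72744} = \left(-45835\right) \frac{1}{72744} = - \frac{45835}{72744}$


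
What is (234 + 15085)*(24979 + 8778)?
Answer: 517123483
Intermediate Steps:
(234 + 15085)*(24979 + 8778) = 15319*33757 = 517123483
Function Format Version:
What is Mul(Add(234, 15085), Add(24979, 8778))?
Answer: 517123483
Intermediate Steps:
Mul(Add(234, 15085), Add(24979, 8778)) = Mul(15319, 33757) = 517123483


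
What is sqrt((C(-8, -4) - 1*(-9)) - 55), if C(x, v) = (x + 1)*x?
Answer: sqrt(10) ≈ 3.1623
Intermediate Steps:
C(x, v) = x*(1 + x) (C(x, v) = (1 + x)*x = x*(1 + x))
sqrt((C(-8, -4) - 1*(-9)) - 55) = sqrt((-8*(1 - 8) - 1*(-9)) - 55) = sqrt((-8*(-7) + 9) - 55) = sqrt((56 + 9) - 55) = sqrt(65 - 55) = sqrt(10)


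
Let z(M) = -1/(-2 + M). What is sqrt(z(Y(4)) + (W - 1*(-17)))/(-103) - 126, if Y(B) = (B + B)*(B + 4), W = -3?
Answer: -126 - 17*sqrt(186)/6386 ≈ -126.04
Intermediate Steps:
Y(B) = 2*B*(4 + B) (Y(B) = (2*B)*(4 + B) = 2*B*(4 + B))
sqrt(z(Y(4)) + (W - 1*(-17)))/(-103) - 126 = sqrt(-1/(-2 + 2*4*(4 + 4)) + (-3 - 1*(-17)))/(-103) - 126 = -sqrt(-1/(-2 + 2*4*8) + (-3 + 17))/103 - 126 = -sqrt(-1/(-2 + 64) + 14)/103 - 126 = -sqrt(-1/62 + 14)/103 - 126 = -17*sqrt(186)/6386 - 126 = -126 - 17*sqrt(186)/6386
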